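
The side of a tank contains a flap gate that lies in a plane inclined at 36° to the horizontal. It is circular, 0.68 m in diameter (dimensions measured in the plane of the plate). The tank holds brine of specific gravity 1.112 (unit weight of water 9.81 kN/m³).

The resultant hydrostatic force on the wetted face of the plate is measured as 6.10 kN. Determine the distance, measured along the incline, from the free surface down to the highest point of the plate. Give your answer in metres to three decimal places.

y_top ≈ 2.280 m

γ = 1.112 × 9.81 = 10.90872 kN/m³.
A = π(0.34)² = 0.363168 m².
From F = γ·h_c·A, the centroid depth is h_c = 6.10/(10.90872 × 0.363168) = 1.53974 m.
Let θ = 36° be the plate's angle to the horizontal; measure y along the incline from where the plane meets the free surface. Vertical depth h = y·sinθ with sinθ = 0.587785.
Along the incline, y_c = h_c/sinθ = 1.53974/0.587785 = 2.61956 m.
The centroid is at the centre, 0.34 m below the top of the plate, so the highest point sits at y_top = 2.61956 − 0.34 = 2.27956 m along the incline.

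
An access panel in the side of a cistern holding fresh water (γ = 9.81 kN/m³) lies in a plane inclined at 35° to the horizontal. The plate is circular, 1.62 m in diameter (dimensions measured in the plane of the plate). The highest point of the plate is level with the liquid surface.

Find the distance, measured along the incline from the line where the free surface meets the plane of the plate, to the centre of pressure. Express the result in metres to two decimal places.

y_p = 1.01 m

γ = 9.81 kN/m³.
Let θ = 35° be the plate's angle to the horizontal; measure y along the incline from where the plane meets the free surface. Vertical depth h = y·sinθ with sinθ = 0.573576.
The centroid is at the centre, 0.81 m below the top of the plate, so y_c = 0.81 m and h_c = 0.81 × 0.573576 = 0.464597 m.
A = π(0.81)² = 2.0612 m².
Resultant F = γ·h_c·A = 9.81 × 0.464597 × 2.0612 = 9.39432 kN.
I_c = πr⁴/4 = π × 0.81⁴/4 = 0.338088 m⁴.
Centre of pressure: y_p = y_c + I_c/(y_c·A) = 0.81 + 0.338088/(0.81 × 2.0612) = 0.81 + 0.2025 = 1.0125 m along the plane.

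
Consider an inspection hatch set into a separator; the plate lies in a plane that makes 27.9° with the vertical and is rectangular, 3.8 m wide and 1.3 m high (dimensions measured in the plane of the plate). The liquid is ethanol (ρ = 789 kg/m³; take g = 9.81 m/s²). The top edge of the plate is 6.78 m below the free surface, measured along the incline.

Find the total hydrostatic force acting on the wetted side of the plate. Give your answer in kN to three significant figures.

γ = ρg = 789 × 9.81 / 1000 = 7.74009 kN/m³.
The plate makes 27.9° with the vertical, i.e. θ = 90° − 27.9° = 62.1° to the horizontal. Measuring y along the incline from the free-surface line, vertical depth h = y·sinθ with sinθ = 0.883766.
The centroid lies 1.3/2 = 0.65 m below the top edge, so y_c = 6.78 + 0.65 = 7.43 m and h_c = 7.43 × 0.883766 = 6.56638 m.
A = 3.8 × 1.3 = 4.94 m².
Resultant F = γ·h_c·A = 7.74009 × 6.56638 × 4.94 = 251.072 kN.

F ≈ 251 kN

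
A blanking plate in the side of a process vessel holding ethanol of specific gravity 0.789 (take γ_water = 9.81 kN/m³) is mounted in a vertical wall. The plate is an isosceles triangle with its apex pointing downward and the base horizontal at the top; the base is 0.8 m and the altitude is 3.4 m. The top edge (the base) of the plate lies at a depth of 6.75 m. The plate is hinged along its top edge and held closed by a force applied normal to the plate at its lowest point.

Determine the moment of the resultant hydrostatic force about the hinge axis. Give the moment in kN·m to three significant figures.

M ≈ 101 kN·m

γ = 0.789 × 9.81 = 7.74009 kN/m³.
With the apex down, the centroid sits h/3 = 3.4/3 = 1.13333 m below the base (the top edge), so the centroid depth is h_c = 6.75 + 1.13333 = 7.88333 m.
A = ½ × 0.8 × 3.4 = 1.36 m².
Resultant F = γ·h_c·A = 7.74009 × 7.88333 × 1.36 = 82.984 kN.
I_c = b·h³/36 = 0.8 × 3.4³/36 = 0.873422 m⁴.
Centre of pressure: y_p = y_c + I_c/(y_c·A) = 7.88333 + 0.873422/(7.88333 × 1.36) = 7.88333 + 0.0814658 = 7.9648 m along the plane.
The resultant acts 1.13333 + 0.0814658 = 1.2148 m (along the plate) below the hinge at the top edge, so the moment about the hinge is M = F × 1.2148 = 82.984 × 1.2148 = 100.809 kN·m.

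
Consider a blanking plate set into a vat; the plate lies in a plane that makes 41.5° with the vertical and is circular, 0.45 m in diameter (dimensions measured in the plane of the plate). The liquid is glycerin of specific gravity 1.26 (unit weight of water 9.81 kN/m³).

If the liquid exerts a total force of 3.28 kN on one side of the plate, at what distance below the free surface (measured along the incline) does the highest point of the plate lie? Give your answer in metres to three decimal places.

γ = 1.26 × 9.81 = 12.3606 kN/m³.
A = π(0.225)² = 0.159043 m².
From F = γ·h_c·A, the centroid depth is h_c = 3.28/(12.3606 × 0.159043) = 1.66848 m.
The plate makes 41.5° with the vertical, i.e. θ = 90° − 41.5° = 48.5° to the horizontal. Measuring y along the incline from the free-surface line, vertical depth h = y·sinθ with sinθ = 0.748956.
Along the incline, y_c = h_c/sinθ = 1.66848/0.748956 = 2.22774 m.
The centroid is at the centre, 0.225 m below the top of the plate, so the highest point sits at y_top = 2.22774 − 0.225 = 2.00274 m along the incline.

y_top ≈ 2.003 m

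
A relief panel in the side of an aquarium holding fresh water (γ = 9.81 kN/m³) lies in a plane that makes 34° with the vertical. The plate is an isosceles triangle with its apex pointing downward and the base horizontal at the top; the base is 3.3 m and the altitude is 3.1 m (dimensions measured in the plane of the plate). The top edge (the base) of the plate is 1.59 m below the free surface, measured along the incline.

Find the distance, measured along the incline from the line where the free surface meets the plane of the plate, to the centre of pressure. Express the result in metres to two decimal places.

y_p = 2.83 m

γ = 9.81 kN/m³.
The plate makes 34° with the vertical, i.e. θ = 90° − 34° = 56° to the horizontal. Measuring y along the incline from the free-surface line, vertical depth h = y·sinθ with sinθ = 0.829038.
With the apex down, the centroid sits h/3 = 3.1/3 = 1.03333 m below the base (the top edge), so y_c = 1.59 + 1.03333 = 2.62333 m and h_c = 2.62333 × 0.829038 = 2.17484 m.
A = ½ × 3.3 × 3.1 = 5.115 m².
Resultant F = γ·h_c·A = 9.81 × 2.17484 × 5.115 = 109.129 kN.
I_c = b·h³/36 = 3.3 × 3.1³/36 = 2.73084 m⁴.
Centre of pressure: y_p = y_c + I_c/(y_c·A) = 2.62333 + 2.73084/(2.62333 × 5.115) = 2.62333 + 0.203516 = 2.82685 m along the plane.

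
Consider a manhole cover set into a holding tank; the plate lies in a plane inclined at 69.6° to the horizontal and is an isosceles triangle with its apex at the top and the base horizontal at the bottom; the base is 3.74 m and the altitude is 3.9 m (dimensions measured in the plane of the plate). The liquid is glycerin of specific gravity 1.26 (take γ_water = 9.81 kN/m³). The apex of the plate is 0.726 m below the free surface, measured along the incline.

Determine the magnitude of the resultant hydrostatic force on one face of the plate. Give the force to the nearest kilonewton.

γ = 1.26 × 9.81 = 12.3606 kN/m³.
Let θ = 69.6° be the plate's angle to the horizontal; measure y along the incline from where the plane meets the free surface. Vertical depth h = y·sinθ with sinθ = 0.937282.
With the apex up, the centroid sits 2h/3 = 2 × 3.9/3 = 2.6 m below the apex, so y_c = 0.726 + 2.6 = 3.326 m and h_c = 3.326 × 0.937282 = 3.1174 m.
A = ½ × 3.74 × 3.9 = 7.293 m².
Resultant F = γ·h_c·A = 12.3606 × 3.1174 × 7.293 = 281.021 kN.

F ≈ 281 kN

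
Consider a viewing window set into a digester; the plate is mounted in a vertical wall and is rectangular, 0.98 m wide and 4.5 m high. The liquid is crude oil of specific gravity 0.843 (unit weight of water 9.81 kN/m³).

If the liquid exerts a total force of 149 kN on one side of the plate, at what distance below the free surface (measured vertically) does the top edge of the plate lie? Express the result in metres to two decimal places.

d_top ≈ 1.84 m

γ = 0.843 × 9.81 = 8.26983 kN/m³.
A = 0.98 × 4.5 = 4.41 m².
From F = γ·h_c·A, the centroid depth is h_c = 149/(8.26983 × 4.41) = 4.08556 m.
The centroid lies 4.5/2 = 2.25 m below the top edge, so the top edge sits at h_top = 4.08556 − 2.25 = 1.83556 m below the surface.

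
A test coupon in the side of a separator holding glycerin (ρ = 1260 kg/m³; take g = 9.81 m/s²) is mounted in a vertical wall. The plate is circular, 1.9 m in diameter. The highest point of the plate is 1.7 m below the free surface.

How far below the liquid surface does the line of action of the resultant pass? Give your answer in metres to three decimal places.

h_p = 2.735 m

γ = ρg = 1260 × 9.81 / 1000 = 12.3606 kN/m³.
The centroid is at the centre, 0.95 m below the top of the plate, so the centroid depth is h_c = 1.7 + 0.95 = 2.65 m.
A = π(0.95)² = 2.83529 m².
Resultant F = γ·h_c·A = 12.3606 × 2.65 × 2.83529 = 92.8716 kN.
I_c = πr⁴/4 = π × 0.95⁴/4 = 0.639712 m⁴.
Centre of pressure: y_p = y_c + I_c/(y_c·A) = 2.65 + 0.639712/(2.65 × 2.83529) = 2.65 + 0.0851415 = 2.73514 m along the plane.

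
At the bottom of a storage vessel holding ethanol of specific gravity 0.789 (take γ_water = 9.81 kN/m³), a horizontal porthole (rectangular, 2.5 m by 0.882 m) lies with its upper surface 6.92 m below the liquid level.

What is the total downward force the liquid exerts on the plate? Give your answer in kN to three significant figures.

F ≈ 118 kN

γ = 0.789 × 9.81 = 7.74009 kN/m³.
The plate is horizontal, so pressure is uniform at p = γ·h = 7.74009 × 6.92 = 53.5614 kN/m².
A = 2.5 × 0.882 = 2.205 m².
F = p·A = 53.5614 × 2.205 = 118.103 kN.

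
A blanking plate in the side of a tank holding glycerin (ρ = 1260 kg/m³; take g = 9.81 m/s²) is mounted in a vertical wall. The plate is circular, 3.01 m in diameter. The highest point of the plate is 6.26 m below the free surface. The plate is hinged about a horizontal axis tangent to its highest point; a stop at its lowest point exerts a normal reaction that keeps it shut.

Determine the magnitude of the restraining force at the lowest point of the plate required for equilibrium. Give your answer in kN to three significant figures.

γ = ρg = 1260 × 9.81 / 1000 = 12.3606 kN/m³.
The centroid is at the centre, 1.505 m below the top of the plate, so the centroid depth is h_c = 6.26 + 1.505 = 7.765 m.
A = π(1.505)² = 7.11579 m².
Resultant F = γ·h_c·A = 12.3606 × 7.765 × 7.11579 = 682.974 kN.
I_c = πr⁴/4 = π × 1.505⁴/4 = 4.02936 m⁴.
Centre of pressure: y_p = y_c + I_c/(y_c·A) = 7.765 + 4.02936/(7.765 × 7.11579) = 7.765 + 0.0729242 = 7.83792 m along the plane.
The resultant acts 1.505 + 0.0729242 = 1.57792 m (along the plate) below the hinge at the top edge, so the moment about the hinge is M = F × 1.57792 = 682.974 × 1.57792 = 1077.68 kN·m.
A normal force at the bottom, 3.01 m from the hinge, must supply this moment: P = 1077.68/3.01 = 358.033 kN.

P ≈ 358 kN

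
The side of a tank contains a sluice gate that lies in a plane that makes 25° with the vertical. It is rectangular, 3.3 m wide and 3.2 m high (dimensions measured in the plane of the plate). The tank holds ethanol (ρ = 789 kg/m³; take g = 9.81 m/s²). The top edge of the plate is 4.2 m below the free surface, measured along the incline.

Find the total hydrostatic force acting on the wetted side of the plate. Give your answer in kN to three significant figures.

γ = ρg = 789 × 9.81 / 1000 = 7.74009 kN/m³.
The plate makes 25° with the vertical, i.e. θ = 90° − 25° = 65° to the horizontal. Measuring y along the incline from the free-surface line, vertical depth h = y·sinθ with sinθ = 0.906308.
The centroid lies 3.2/2 = 1.6 m below the top edge, so y_c = 4.2 + 1.6 = 5.8 m and h_c = 5.8 × 0.906308 = 5.25659 m.
A = 3.3 × 3.2 = 10.56 m².
Resultant F = γ·h_c·A = 7.74009 × 5.25659 × 10.56 = 429.649 kN.

F ≈ 430 kN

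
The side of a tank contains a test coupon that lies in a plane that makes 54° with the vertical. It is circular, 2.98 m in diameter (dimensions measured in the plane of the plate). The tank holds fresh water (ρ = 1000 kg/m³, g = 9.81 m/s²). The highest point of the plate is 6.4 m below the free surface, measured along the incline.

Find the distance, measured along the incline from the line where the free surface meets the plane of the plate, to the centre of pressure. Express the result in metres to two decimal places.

y_p = 7.96 m

γ = ρg = 1000 × 9.81 = 9810 N/m³ = 9.81 kN/m³.
The plate makes 54° with the vertical, i.e. θ = 90° − 54° = 36° to the horizontal. Measuring y along the incline from the free-surface line, vertical depth h = y·sinθ with sinθ = 0.587785.
The centroid is at the centre, 1.49 m below the top of the plate, so y_c = 6.4 + 1.49 = 7.89 m and h_c = 7.89 × 0.587785 = 4.63762 m.
A = π(1.49)² = 6.97465 m².
Resultant F = γ·h_c·A = 9.81 × 4.63762 × 6.97465 = 317.312 kN.
I_c = πr⁴/4 = π × 1.49⁴/4 = 3.87111 m⁴.
Centre of pressure: y_p = y_c + I_c/(y_c·A) = 7.89 + 3.87111/(7.89 × 6.97465) = 7.89 + 0.0703455 = 7.96035 m along the plane.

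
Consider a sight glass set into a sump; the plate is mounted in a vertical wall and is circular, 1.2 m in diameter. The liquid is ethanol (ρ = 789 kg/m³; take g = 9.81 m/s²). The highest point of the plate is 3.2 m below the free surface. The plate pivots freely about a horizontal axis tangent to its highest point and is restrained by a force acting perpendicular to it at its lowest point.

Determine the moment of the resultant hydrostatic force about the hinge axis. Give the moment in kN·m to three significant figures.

γ = ρg = 789 × 9.81 / 1000 = 7.74009 kN/m³.
The centroid is at the centre, 0.6 m below the top of the plate, so the centroid depth is h_c = 3.2 + 0.6 = 3.8 m.
A = π(0.6)² = 1.13097 m².
Resultant F = γ·h_c·A = 7.74009 × 3.8 × 1.13097 = 33.2645 kN.
I_c = πr⁴/4 = π × 0.6⁴/4 = 0.101788 m⁴.
Centre of pressure: y_p = y_c + I_c/(y_c·A) = 3.8 + 0.101788/(3.8 × 1.13097) = 3.8 + 0.0236844 = 3.82368 m along the plane.
The resultant acts 0.6 + 0.0236844 = 0.623684 m (along the plate) below the hinge at the top edge, so the moment about the hinge is M = F × 0.623684 = 33.2645 × 0.623684 = 20.7465 kN·m.

M ≈ 20.7 kN·m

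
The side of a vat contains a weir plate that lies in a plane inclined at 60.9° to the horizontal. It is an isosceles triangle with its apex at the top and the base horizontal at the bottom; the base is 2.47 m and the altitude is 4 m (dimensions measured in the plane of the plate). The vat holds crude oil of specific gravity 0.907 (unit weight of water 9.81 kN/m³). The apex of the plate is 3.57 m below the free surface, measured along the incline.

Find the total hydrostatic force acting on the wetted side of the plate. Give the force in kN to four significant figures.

F ≈ 239.5 kN

γ = 0.907 × 9.81 = 8.89767 kN/m³.
Let θ = 60.9° be the plate's angle to the horizontal; measure y along the incline from where the plane meets the free surface. Vertical depth h = y·sinθ with sinθ = 0.873772.
With the apex up, the centroid sits 2h/3 = 2 × 4/3 = 2.66667 m below the apex, so y_c = 3.57 + 2.66667 = 6.23667 m and h_c = 6.23667 × 0.873772 = 5.44943 m.
A = ½ × 2.47 × 4 = 4.94 m².
Resultant F = γ·h_c·A = 8.89767 × 5.44943 × 4.94 = 239.527 kN.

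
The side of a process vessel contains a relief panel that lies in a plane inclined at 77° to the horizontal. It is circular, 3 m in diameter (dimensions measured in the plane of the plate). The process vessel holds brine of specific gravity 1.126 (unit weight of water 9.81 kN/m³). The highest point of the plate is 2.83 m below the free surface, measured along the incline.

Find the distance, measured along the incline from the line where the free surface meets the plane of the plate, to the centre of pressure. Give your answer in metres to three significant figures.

y_p = 4.46 m

γ = 1.126 × 9.81 = 11.04606 kN/m³.
Let θ = 77° be the plate's angle to the horizontal; measure y along the incline from where the plane meets the free surface. Vertical depth h = y·sinθ with sinθ = 0.974370.
The centroid is at the centre, 1.5 m below the top of the plate, so y_c = 2.83 + 1.5 = 4.33 m and h_c = 4.33 × 0.974370 = 4.21902 m.
A = π(1.5)² = 7.06858 m².
Resultant F = γ·h_c·A = 11.04606 × 4.21902 × 7.06858 = 329.421 kN.
I_c = πr⁴/4 = π × 1.5⁴/4 = 3.97608 m⁴.
Centre of pressure: y_p = y_c + I_c/(y_c·A) = 4.33 + 3.97608/(4.33 × 7.06858) = 4.33 + 0.129908 = 4.45991 m along the plane.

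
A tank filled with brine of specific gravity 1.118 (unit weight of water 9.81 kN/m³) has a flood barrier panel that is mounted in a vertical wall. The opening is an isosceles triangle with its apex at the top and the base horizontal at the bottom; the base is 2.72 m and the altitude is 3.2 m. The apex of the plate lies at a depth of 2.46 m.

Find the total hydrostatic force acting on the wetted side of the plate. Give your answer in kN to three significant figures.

F ≈ 219 kN

γ = 1.118 × 9.81 = 10.96758 kN/m³.
With the apex up, the centroid sits 2h/3 = 2 × 3.2/3 = 2.13333 m below the apex, so the centroid depth is h_c = 2.46 + 2.13333 = 4.59333 m.
A = ½ × 2.72 × 3.2 = 4.352 m².
Resultant F = γ·h_c·A = 10.96758 × 4.59333 × 4.352 = 219.244 kN.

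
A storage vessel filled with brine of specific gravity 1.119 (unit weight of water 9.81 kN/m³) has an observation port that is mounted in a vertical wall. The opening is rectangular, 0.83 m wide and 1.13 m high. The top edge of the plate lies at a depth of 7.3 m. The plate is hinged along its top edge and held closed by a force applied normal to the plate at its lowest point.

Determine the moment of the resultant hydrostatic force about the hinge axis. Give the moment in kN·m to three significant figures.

γ = 1.119 × 9.81 = 10.97739 kN/m³.
The centroid lies 1.13/2 = 0.565 m below the top edge, so the centroid depth is h_c = 7.3 + 0.565 = 7.865 m.
A = 0.83 × 1.13 = 0.9379 m².
Resultant F = γ·h_c·A = 10.97739 × 7.865 × 0.9379 = 80.9756 kN.
I_c = b·h³/12 = 0.83 × 1.13³/12 = 0.0998004 m⁴.
Centre of pressure: y_p = y_c + I_c/(y_c·A) = 7.865 + 0.0998004/(7.865 × 0.9379) = 7.865 + 0.0135294 = 7.87853 m along the plane.
The resultant acts 0.565 + 0.0135294 = 0.578529 m (along the plate) below the hinge at the top edge, so the moment about the hinge is M = F × 0.578529 = 80.9756 × 0.578529 = 46.8467 kN·m.

M ≈ 46.8 kN·m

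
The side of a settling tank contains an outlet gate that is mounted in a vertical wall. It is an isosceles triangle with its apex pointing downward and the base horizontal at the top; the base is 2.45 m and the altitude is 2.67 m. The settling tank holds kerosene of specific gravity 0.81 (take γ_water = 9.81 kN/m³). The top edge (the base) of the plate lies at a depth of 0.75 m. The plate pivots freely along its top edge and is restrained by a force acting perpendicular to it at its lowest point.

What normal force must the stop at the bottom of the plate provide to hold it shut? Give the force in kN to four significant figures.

γ = 0.81 × 9.81 = 7.9461 kN/m³.
With the apex down, the centroid sits h/3 = 2.67/3 = 0.89 m below the base (the top edge), so the centroid depth is h_c = 0.75 + 0.89 = 1.64 m.
A = ½ × 2.45 × 2.67 = 3.27075 m².
Resultant F = γ·h_c·A = 7.9461 × 1.64 × 3.27075 = 42.6231 kN.
I_c = b·h³/36 = 2.45 × 2.67³/36 = 1.29538 m⁴.
Centre of pressure: y_p = y_c + I_c/(y_c·A) = 1.64 + 1.29538/(1.64 × 3.27075) = 1.64 + 0.241494 = 1.88149 m along the plane.
The resultant acts 0.89 + 0.241494 = 1.13149 m (along the plate) below the hinge at the top edge, so the moment about the hinge is M = F × 1.13149 = 42.6231 × 1.13149 = 48.2276 kN·m.
A normal force at the bottom, 2.67 m from the hinge, must supply this moment: P = 48.2276/2.67 = 18.0628 kN.

P ≈ 18.06 kN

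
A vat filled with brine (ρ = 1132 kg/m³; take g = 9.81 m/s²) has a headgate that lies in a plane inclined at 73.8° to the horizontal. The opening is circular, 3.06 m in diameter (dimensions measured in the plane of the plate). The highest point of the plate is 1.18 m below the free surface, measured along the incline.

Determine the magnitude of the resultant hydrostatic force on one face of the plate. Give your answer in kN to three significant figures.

γ = ρg = 1132 × 9.81 / 1000 = 11.10492 kN/m³.
Let θ = 73.8° be the plate's angle to the horizontal; measure y along the incline from where the plane meets the free surface. Vertical depth h = y·sinθ with sinθ = 0.960294.
The centroid is at the centre, 1.53 m below the top of the plate, so y_c = 1.18 + 1.53 = 2.71 m and h_c = 2.71 × 0.960294 = 2.6024 m.
A = π(1.53)² = 7.35415 m².
Resultant F = γ·h_c·A = 11.10492 × 2.6024 × 7.35415 = 212.531 kN.

F ≈ 213 kN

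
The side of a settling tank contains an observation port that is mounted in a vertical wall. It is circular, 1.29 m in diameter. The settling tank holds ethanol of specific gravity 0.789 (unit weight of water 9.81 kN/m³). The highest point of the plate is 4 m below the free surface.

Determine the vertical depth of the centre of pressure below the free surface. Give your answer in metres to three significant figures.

γ = 0.789 × 9.81 = 7.74009 kN/m³.
The centroid is at the centre, 0.645 m below the top of the plate, so the centroid depth is h_c = 4 + 0.645 = 4.645 m.
A = π(0.645)² = 1.30698 m².
Resultant F = γ·h_c·A = 7.74009 × 4.645 × 1.30698 = 46.9895 kN.
I_c = πr⁴/4 = π × 0.645⁴/4 = 0.135934 m⁴.
Centre of pressure: y_p = y_c + I_c/(y_c·A) = 4.645 + 0.135934/(4.645 × 1.30698) = 4.645 + 0.022391 = 4.66739 m along the plane.

h_p = 4.67 m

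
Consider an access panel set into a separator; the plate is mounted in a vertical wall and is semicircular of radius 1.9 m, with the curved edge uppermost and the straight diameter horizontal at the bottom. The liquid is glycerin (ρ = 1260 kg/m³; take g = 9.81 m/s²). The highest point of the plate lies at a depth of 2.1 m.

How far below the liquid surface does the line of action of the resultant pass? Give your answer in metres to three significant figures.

γ = ρg = 1260 × 9.81 / 1000 = 12.3606 kN/m³.
The centroid lies 4r/(3π) = 0.806385 m above the diameter, so r − 4r/(3π) = 1.9 − 0.806385 = 1.09361 m below the topmost point, so the centroid depth is h_c = 2.1 + 1.09361 = 3.19361 m.
A = πr²/2 = π × 1.9²/2 = 5.67057 m².
Resultant F = γ·h_c·A = 12.3606 × 3.19361 × 5.67057 = 223.845 kN.
I_c = (π/8 − 8/(9π))·r⁴ = 0.109757 × 1.9⁴ = 1.43036 m⁴.
Centre of pressure: y_p = y_c + I_c/(y_c·A) = 3.19361 + 1.43036/(3.19361 × 5.67057) = 3.19361 + 0.0789836 = 3.27259 m along the plane.

h_p = 3.27 m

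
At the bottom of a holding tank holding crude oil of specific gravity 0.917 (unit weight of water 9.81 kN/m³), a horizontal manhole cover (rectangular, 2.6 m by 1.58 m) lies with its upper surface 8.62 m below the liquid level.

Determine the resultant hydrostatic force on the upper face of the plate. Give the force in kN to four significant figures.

F ≈ 318.5 kN

γ = 0.917 × 9.81 = 8.99577 kN/m³.
The plate is horizontal, so pressure is uniform at p = γ·h = 8.99577 × 8.62 = 77.5435 kN/m².
A = 2.6 × 1.58 = 4.108 m².
F = p·A = 77.5435 × 4.108 = 318.549 kN.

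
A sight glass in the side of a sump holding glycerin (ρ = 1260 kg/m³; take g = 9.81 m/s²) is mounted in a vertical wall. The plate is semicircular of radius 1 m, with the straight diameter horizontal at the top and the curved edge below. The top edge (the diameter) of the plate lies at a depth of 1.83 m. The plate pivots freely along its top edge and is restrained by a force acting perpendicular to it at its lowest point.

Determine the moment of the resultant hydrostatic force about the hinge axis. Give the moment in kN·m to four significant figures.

M ≈ 19.93 kN·m

γ = ρg = 1260 × 9.81 / 1000 = 12.3606 kN/m³.
The centroid of a semicircle lies 4r/(3π) = 0.424413 m from the diameter, here below the top edge, so the centroid depth is h_c = 1.83 + 0.424413 = 2.25441 m.
A = πr²/2 = π × 1²/2 = 1.5708 m².
Resultant F = γ·h_c·A = 12.3606 × 2.25441 × 1.5708 = 43.7717 kN.
I_c = (π/8 − 8/(9π))·r⁴ = 0.109757 × 1⁴ = 0.109757 m⁴.
Centre of pressure: y_p = y_c + I_c/(y_c·A) = 2.25441 + 0.109757/(2.25441 × 1.5708) = 2.25441 + 0.0309941 = 2.2854 m along the plane.
The resultant acts 0.424413 + 0.0309941 = 0.455407 m (along the plate) below the hinge at the top edge, so the moment about the hinge is M = F × 0.455407 = 43.7717 × 0.455407 = 19.9339 kN·m.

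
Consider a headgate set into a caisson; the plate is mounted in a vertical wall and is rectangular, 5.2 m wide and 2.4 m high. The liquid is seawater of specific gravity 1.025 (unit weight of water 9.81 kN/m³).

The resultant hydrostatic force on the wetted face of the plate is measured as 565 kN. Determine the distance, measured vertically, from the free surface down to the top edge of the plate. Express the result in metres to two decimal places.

γ = 1.025 × 9.81 = 10.05525 kN/m³.
A = 5.2 × 2.4 = 12.48 m².
From F = γ·h_c·A, the centroid depth is h_c = 565/(10.05525 × 12.48) = 4.50237 m.
The centroid lies 2.4/2 = 1.2 m below the top edge, so the top edge sits at h_top = 4.50237 − 1.2 = 3.30237 m below the surface.

d_top ≈ 3.30 m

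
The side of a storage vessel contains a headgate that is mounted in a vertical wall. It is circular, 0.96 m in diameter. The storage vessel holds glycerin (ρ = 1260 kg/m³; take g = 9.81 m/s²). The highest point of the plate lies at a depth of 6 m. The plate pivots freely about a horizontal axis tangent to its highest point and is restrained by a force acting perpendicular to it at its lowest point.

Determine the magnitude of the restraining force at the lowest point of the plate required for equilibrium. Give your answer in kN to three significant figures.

γ = ρg = 1260 × 9.81 / 1000 = 12.3606 kN/m³.
The centroid is at the centre, 0.48 m below the top of the plate, so the centroid depth is h_c = 6 + 0.48 = 6.48 m.
A = π(0.48)² = 0.723823 m².
Resultant F = γ·h_c·A = 12.3606 × 6.48 × 0.723823 = 57.9758 kN.
I_c = πr⁴/4 = π × 0.48⁴/4 = 0.0416922 m⁴.
Centre of pressure: y_p = y_c + I_c/(y_c·A) = 6.48 + 0.0416922/(6.48 × 0.723823) = 6.48 + 0.00888889 = 6.48889 m along the plane.
The resultant acts 0.48 + 0.00888889 = 0.488889 m (along the plate) below the hinge at the top edge, so the moment about the hinge is M = F × 0.488889 = 57.9758 × 0.488889 = 28.3437 kN·m.
A normal force at the bottom, 0.96 m from the hinge, must supply this moment: P = 28.3437/0.96 = 29.5247 kN.

P ≈ 29.5 kN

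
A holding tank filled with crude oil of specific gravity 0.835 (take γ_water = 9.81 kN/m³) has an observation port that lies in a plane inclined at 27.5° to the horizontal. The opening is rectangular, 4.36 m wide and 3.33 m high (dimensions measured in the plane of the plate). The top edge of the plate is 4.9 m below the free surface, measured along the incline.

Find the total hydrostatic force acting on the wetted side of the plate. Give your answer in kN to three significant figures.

F ≈ 361 kN

γ = 0.835 × 9.81 = 8.19135 kN/m³.
Let θ = 27.5° be the plate's angle to the horizontal; measure y along the incline from where the plane meets the free surface. Vertical depth h = y·sinθ with sinθ = 0.461749.
The centroid lies 3.33/2 = 1.665 m below the top edge, so y_c = 4.9 + 1.665 = 6.565 m and h_c = 6.565 × 0.461749 = 3.03138 m.
A = 4.36 × 3.33 = 14.5188 m².
Resultant F = γ·h_c·A = 8.19135 × 3.03138 × 14.5188 = 360.518 kN.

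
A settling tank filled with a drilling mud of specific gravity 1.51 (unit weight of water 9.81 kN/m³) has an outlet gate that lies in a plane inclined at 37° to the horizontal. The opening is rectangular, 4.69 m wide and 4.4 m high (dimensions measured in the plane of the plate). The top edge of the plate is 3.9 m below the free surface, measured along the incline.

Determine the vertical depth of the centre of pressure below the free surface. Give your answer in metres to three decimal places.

h_p = 3.830 m

γ = 1.51 × 9.81 = 14.8131 kN/m³.
Let θ = 37° be the plate's angle to the horizontal; measure y along the incline from where the plane meets the free surface. Vertical depth h = y·sinθ with sinθ = 0.601815.
The centroid lies 4.4/2 = 2.2 m below the top edge, so y_c = 3.9 + 2.2 = 6.1 m and h_c = 6.1 × 0.601815 = 3.67107 m.
A = 4.69 × 4.4 = 20.636 m².
Resultant F = γ·h_c·A = 14.8131 × 3.67107 × 20.636 = 1122.18 kN.
I_c = b·h³/12 = 4.69 × 4.4³/12 = 33.2927 m⁴.
Centre of pressure: y_p = y_c + I_c/(y_c·A) = 6.1 + 33.2927/(6.1 × 20.636) = 6.1 + 0.264481 = 6.36448 m along the plane.
Vertically, h_p = y_p·sinθ = 6.36448 × 0.601815 = 3.83024 m.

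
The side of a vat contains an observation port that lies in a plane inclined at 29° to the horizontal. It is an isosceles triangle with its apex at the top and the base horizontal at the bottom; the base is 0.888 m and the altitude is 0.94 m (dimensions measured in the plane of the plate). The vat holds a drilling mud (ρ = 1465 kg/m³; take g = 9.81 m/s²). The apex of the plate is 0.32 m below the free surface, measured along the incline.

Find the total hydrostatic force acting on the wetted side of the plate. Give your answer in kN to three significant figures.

F ≈ 2.75 kN

γ = ρg = 1465 × 9.81 / 1000 = 14.37165 kN/m³.
Let θ = 29° be the plate's angle to the horizontal; measure y along the incline from where the plane meets the free surface. Vertical depth h = y·sinθ with sinθ = 0.484810.
With the apex up, the centroid sits 2h/3 = 2 × 0.94/3 = 0.626667 m below the apex, so y_c = 0.32 + 0.626667 = 0.946667 m and h_c = 0.946667 × 0.484810 = 0.458954 m.
A = ½ × 0.888 × 0.94 = 0.41736 m².
Resultant F = γ·h_c·A = 14.37165 × 0.458954 × 0.41736 = 2.75288 kN.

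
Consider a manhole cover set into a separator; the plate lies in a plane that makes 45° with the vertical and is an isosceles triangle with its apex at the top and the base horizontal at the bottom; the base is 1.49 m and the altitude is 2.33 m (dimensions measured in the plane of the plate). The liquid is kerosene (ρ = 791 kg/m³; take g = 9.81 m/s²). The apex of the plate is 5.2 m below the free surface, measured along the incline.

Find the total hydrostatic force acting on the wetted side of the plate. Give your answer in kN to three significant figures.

F ≈ 64.3 kN

γ = ρg = 791 × 9.81 / 1000 = 7.75971 kN/m³.
The plate makes 45° with the vertical, i.e. θ = 90° − 45° = 45° to the horizontal. Measuring y along the incline from the free-surface line, vertical depth h = y·sinθ with sinθ = 0.707107.
With the apex up, the centroid sits 2h/3 = 2 × 2.33/3 = 1.55333 m below the apex, so y_c = 5.2 + 1.55333 = 6.75333 m and h_c = 6.75333 × 0.707107 = 4.77533 m.
A = ½ × 1.49 × 2.33 = 1.73585 m².
Resultant F = γ·h_c·A = 7.75971 × 4.77533 × 1.73585 = 64.3222 kN.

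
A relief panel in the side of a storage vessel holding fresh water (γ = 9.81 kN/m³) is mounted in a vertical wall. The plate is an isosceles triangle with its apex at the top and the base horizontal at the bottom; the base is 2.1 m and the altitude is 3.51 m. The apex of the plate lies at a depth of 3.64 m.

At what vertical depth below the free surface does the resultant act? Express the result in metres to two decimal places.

h_p = 6.09 m

γ = 9.81 kN/m³.
With the apex up, the centroid sits 2h/3 = 2 × 3.51/3 = 2.34 m below the apex, so the centroid depth is h_c = 3.64 + 2.34 = 5.98 m.
A = ½ × 2.1 × 3.51 = 3.6855 m².
Resultant F = γ·h_c·A = 9.81 × 5.98 × 3.6855 = 216.205 kN.
I_c = b·h³/36 = 2.1 × 3.51³/36 = 2.52254 m⁴.
Centre of pressure: y_p = y_c + I_c/(y_c·A) = 5.98 + 2.52254/(5.98 × 3.6855) = 5.98 + 0.114457 = 6.09446 m along the plane.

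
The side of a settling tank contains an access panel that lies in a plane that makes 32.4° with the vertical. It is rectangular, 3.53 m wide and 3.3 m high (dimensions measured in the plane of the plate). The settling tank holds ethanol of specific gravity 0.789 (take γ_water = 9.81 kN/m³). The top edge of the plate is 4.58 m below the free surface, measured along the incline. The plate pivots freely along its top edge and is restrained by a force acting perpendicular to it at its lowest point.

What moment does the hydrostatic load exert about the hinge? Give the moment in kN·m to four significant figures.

M ≈ 851.6 kN·m

γ = 0.789 × 9.81 = 7.74009 kN/m³.
The plate makes 32.4° with the vertical, i.e. θ = 90° − 32.4° = 57.6° to the horizontal. Measuring y along the incline from the free-surface line, vertical depth h = y·sinθ with sinθ = 0.844328.
The centroid lies 3.3/2 = 1.65 m below the top edge, so y_c = 4.58 + 1.65 = 6.23 m and h_c = 6.23 × 0.844328 = 5.26016 m.
A = 3.53 × 3.3 = 11.649 m².
Resultant F = γ·h_c·A = 7.74009 × 5.26016 × 11.649 = 474.279 kN.
I_c = b·h³/12 = 3.53 × 3.3³/12 = 10.5715 m⁴.
Centre of pressure: y_p = y_c + I_c/(y_c·A) = 6.23 + 10.5715/(6.23 × 11.649) = 6.23 + 0.145667 = 6.37567 m along the plane.
The resultant acts 1.65 + 0.145667 = 1.79567 m (along the plate) below the hinge at the top edge, so the moment about the hinge is M = F × 1.79567 = 474.279 × 1.79567 = 851.649 kN·m.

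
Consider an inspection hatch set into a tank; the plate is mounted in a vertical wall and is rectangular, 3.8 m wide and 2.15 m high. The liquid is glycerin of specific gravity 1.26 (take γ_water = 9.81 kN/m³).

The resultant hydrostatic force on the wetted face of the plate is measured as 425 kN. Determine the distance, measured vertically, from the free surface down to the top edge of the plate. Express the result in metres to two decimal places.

γ = 1.26 × 9.81 = 12.3606 kN/m³.
A = 3.8 × 2.15 = 8.17 m².
From F = γ·h_c·A, the centroid depth is h_c = 425/(12.3606 × 8.17) = 4.2085 m.
The centroid lies 2.15/2 = 1.075 m below the top edge, so the top edge sits at h_top = 4.2085 − 1.075 = 3.1335 m below the surface.

d_top ≈ 3.13 m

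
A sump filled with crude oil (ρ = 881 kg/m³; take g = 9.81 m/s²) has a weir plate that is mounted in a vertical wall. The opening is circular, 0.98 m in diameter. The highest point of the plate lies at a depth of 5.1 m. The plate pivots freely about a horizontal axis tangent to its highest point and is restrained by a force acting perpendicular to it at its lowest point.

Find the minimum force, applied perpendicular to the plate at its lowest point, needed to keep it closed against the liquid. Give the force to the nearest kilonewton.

P ≈ 19 kN

γ = ρg = 881 × 9.81 / 1000 = 8.64261 kN/m³.
The centroid is at the centre, 0.49 m below the top of the plate, so the centroid depth is h_c = 5.1 + 0.49 = 5.59 m.
A = π(0.49)² = 0.754296 m².
Resultant F = γ·h_c·A = 8.64261 × 5.59 × 0.754296 = 36.4417 kN.
I_c = πr⁴/4 = π × 0.49⁴/4 = 0.0452766 m⁴.
Centre of pressure: y_p = y_c + I_c/(y_c·A) = 5.59 + 0.0452766/(5.59 × 0.754296) = 5.59 + 0.0107379 = 5.60074 m along the plane.
The resultant acts 0.49 + 0.0107379 = 0.500738 m (along the plate) below the hinge at the top edge, so the moment about the hinge is M = F × 0.500738 = 36.4417 × 0.500738 = 18.2477 kN·m.
A normal force at the bottom, 0.98 m from the hinge, must supply this moment: P = 18.2477/0.98 = 18.6201 kN.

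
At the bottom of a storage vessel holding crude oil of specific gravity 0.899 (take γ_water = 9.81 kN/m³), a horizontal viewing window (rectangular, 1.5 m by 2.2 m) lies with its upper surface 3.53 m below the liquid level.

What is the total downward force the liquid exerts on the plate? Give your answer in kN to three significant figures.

γ = 0.899 × 9.81 = 8.81919 kN/m³.
The plate is horizontal, so pressure is uniform at p = γ·h = 8.81919 × 3.53 = 31.1317 kN/m².
A = 1.5 × 2.2 = 3.3 m².
F = p·A = 31.1317 × 3.3 = 102.735 kN.

F ≈ 103 kN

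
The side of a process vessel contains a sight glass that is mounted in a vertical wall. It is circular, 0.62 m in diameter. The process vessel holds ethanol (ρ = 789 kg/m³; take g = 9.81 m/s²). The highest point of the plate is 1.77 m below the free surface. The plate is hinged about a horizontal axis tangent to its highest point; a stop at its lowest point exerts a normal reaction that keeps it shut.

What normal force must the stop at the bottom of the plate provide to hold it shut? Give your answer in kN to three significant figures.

P ≈ 2.52 kN

γ = ρg = 789 × 9.81 / 1000 = 7.74009 kN/m³.
The centroid is at the centre, 0.31 m below the top of the plate, so the centroid depth is h_c = 1.77 + 0.31 = 2.08 m.
A = π(0.31)² = 0.301907 m².
Resultant F = γ·h_c·A = 7.74009 × 2.08 × 0.301907 = 4.86052 kN.
I_c = πr⁴/4 = π × 0.31⁴/4 = 0.00725332 m⁴.
Centre of pressure: y_p = y_c + I_c/(y_c·A) = 2.08 + 0.00725332/(2.08 × 0.301907) = 2.08 + 0.0115505 = 2.09155 m along the plane.
The resultant acts 0.31 + 0.0115505 = 0.321551 m (along the plate) below the hinge at the top edge, so the moment about the hinge is M = F × 0.321551 = 4.86052 × 0.321551 = 1.56291 kN·m.
A normal force at the bottom, 0.62 m from the hinge, must supply this moment: P = 1.56291/0.62 = 2.52082 kN.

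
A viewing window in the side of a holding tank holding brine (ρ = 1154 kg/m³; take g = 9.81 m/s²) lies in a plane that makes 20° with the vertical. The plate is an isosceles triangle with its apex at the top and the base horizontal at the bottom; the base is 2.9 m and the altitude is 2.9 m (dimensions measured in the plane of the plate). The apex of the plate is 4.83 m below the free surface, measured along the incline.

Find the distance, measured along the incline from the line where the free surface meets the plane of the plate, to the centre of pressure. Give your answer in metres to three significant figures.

γ = ρg = 1154 × 9.81 / 1000 = 11.32074 kN/m³.
The plate makes 20° with the vertical, i.e. θ = 90° − 20° = 70° to the horizontal. Measuring y along the incline from the free-surface line, vertical depth h = y·sinθ with sinθ = 0.939693.
With the apex up, the centroid sits 2h/3 = 2 × 2.9/3 = 1.93333 m below the apex, so y_c = 4.83 + 1.93333 = 6.76333 m and h_c = 6.76333 × 0.939693 = 6.35545 m.
A = ½ × 2.9 × 2.9 = 4.205 m².
Resultant F = γ·h_c·A = 11.32074 × 6.35545 × 4.205 = 302.543 kN.
I_c = b·h³/36 = 2.9 × 2.9³/36 = 1.96467 m⁴.
Centre of pressure: y_p = y_c + I_c/(y_c·A) = 6.76333 + 1.96467/(6.76333 × 4.205) = 6.76333 + 0.0690817 = 6.83241 m along the plane.

y_p = 6.83 m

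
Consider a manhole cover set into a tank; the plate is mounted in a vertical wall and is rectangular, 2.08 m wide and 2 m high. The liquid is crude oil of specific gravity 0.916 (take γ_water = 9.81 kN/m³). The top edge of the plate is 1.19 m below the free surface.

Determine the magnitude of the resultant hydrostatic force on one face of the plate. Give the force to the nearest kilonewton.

F ≈ 82 kN

γ = 0.916 × 9.81 = 8.98596 kN/m³.
The centroid lies 2/2 = 1 m below the top edge, so the centroid depth is h_c = 1.19 + 1 = 2.19 m.
A = 2.08 × 2 = 4.16 m².
Resultant F = γ·h_c·A = 8.98596 × 2.19 × 4.16 = 81.8657 kN.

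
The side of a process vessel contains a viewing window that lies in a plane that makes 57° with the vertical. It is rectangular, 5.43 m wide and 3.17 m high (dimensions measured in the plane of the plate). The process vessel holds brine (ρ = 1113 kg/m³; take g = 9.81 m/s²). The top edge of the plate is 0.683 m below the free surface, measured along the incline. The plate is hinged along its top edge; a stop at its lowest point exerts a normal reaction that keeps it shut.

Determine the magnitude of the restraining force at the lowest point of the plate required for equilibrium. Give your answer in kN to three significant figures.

P ≈ 143 kN

γ = ρg = 1113 × 9.81 / 1000 = 10.91853 kN/m³.
The plate makes 57° with the vertical, i.e. θ = 90° − 57° = 33° to the horizontal. Measuring y along the incline from the free-surface line, vertical depth h = y·sinθ with sinθ = 0.544639.
The centroid lies 3.17/2 = 1.585 m below the top edge, so y_c = 0.683 + 1.585 = 2.268 m and h_c = 2.268 × 0.544639 = 1.23524 m.
A = 5.43 × 3.17 = 17.2131 m².
Resultant F = γ·h_c·A = 10.91853 × 1.23524 × 17.2131 = 232.153 kN.
I_c = b·h³/12 = 5.43 × 3.17³/12 = 14.4144 m⁴.
Centre of pressure: y_p = y_c + I_c/(y_c·A) = 2.268 + 14.4144/(2.268 × 17.2131) = 2.268 + 0.369228 = 2.63723 m along the plane.
The resultant acts 1.585 + 0.369228 = 1.95423 m (along the plate) below the hinge at the top edge, so the moment about the hinge is M = F × 1.95423 = 232.153 × 1.95423 = 453.68 kN·m.
A normal force at the bottom, 3.17 m from the hinge, must supply this moment: P = 453.68/3.17 = 143.117 kN.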